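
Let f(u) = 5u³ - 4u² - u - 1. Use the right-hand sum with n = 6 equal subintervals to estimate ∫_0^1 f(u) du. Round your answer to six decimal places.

Δu = (1 − 0)/6 = 1/6.
Right endpoints: 1/6, 1/3, 0.5, 2/3, 5/6, 1.
f(1/6) = -271/216, f(1/3) = -43/27, f(0.5) = -1.875, f(2/3) = -53/27, f(5/6) = -371/216, f(1) = -1.
Sum = Δu · [f(1/6) + f(1/3) + f(0.5) + ...].
Sum ≈ -1.567130.

-1.567130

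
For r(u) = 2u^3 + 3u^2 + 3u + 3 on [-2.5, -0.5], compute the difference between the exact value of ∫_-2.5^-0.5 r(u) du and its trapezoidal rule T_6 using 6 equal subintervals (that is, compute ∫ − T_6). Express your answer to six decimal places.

0.222222

Exact integral: ∫_-2.5^-0.5 r(u) du = -7.
T_6 ≈ -7.22222222.
Error ≈ -7 − (-7.22222222) ≈ 0.222222.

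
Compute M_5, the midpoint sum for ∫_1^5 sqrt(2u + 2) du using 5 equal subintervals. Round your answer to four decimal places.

11.1953

Δu = (5 − 1)/5 = 0.8.
Midpoints: 1.4, 2.2, 3, 3.8, 4.6.
f(1.4) ≈ 2.1909, f(2.2) ≈ 2.5298, f(3) ≈ 2.8284, f(3.8) ≈ 3.0984, f(4.6) ≈ 3.3466.
Sum = Δu · [f(1.4) + f(2.2) + f(3) + f(3.8) + f(4.6)].
Sum ≈ 11.1953.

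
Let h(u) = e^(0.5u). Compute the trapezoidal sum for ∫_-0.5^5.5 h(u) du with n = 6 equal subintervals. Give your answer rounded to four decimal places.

Δu = (5.5 − (-0.5))/6 = 1.
h(-0.5) ≈ 0.7788, h(0.5) ≈ 1.2840, h(1.5) ≈ 2.1170, h(2.5) ≈ 3.4903, h(3.5) ≈ 5.7546, h(4.5) ≈ 9.4877, h(5.5) ≈ 15.6426.
T_6 = (Δu/2)·[h(u_0) + 2h(u_1) + ... + 2h(u_{5}) + h(u_6)].
Sum ≈ 30.3444.

30.3444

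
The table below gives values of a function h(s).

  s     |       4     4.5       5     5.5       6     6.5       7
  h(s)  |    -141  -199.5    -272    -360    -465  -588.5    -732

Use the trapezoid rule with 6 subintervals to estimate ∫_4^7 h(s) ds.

-1160.75

Δs = 0.5.
T_6 = (0.5/2)·[(-141) + 2·(-199.5) + 2·(-272) + 2·(-360) + 2·(-465) + 2·(-588.5) + (-732)] = -1160.75.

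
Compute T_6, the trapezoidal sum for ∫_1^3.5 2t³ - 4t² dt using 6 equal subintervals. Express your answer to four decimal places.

Δt = (3.5 − 1)/6 = 5/12.
f(1) = -2, f(17/12) = -2023/864, f(11/6) = -121/108, f(2.25) = 2.53125, f(8/3) = 256/27, f(37/12) = 17797/864, f(3.5) = 36.75.
T_6 = (Δt/2)·[f(t_0) + 2f(t_1) + ... + 2f(t_{5}) + f(t_6)].
Sum ≈ 19.3851.

19.3851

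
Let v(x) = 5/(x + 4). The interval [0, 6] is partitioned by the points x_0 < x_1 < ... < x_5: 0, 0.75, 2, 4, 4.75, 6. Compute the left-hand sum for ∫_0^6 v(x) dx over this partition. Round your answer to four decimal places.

Subinterval widths: 0.75, 1.25, 2, 0.75, 1.25.
Left endpoints: 0, 0.75, 2, 4, 4.75.
v(0) = 1.25, v(0.75) = 20/19, v(2) = 5/6, v(4) = 0.625, v(4.75) = 4/7.
Sum = Σ Δx_i · v(x_i).
Sum ≈ 5.1030.

5.1030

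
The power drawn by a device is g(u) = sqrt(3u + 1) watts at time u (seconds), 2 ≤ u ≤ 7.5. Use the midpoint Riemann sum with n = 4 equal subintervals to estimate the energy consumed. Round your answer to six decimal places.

Δu = (7.5 − 2)/4 = 1.375.
Midpoints: 2.6875, 4.0625, 5.4375, 6.8125.
g(2.6875) ≈ 3.010399, g(4.0625) ≈ 3.631460, g(5.4375) ≈ 4.160829, g(6.8125) ≈ 4.630065.
Sum = Δu · [g(2.6875) + g(4.0625) + g(5.4375) + g(6.8125)].
Sum ≈ 21.220035.

21.220035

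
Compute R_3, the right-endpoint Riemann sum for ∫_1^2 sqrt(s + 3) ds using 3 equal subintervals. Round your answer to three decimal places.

2.159

Δs = (2 − 1)/3 = 1/3.
Right endpoints: 4/3, 5/3, 2.
f(4/3) ≈ 2.082, f(5/3) ≈ 2.160, f(2) ≈ 2.236.
Sum = Δs · [f(4/3) + f(5/3) + f(2)].
Sum ≈ 2.159.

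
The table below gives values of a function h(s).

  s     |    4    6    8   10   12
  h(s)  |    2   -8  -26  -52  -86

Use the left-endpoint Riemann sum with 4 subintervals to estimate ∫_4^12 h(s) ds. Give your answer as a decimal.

-168

Δs = 2.
Sum = 2·[2 + (-8) + (-26) + (-52)] = -168.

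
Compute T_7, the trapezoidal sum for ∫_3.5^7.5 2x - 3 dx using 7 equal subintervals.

Δx = (7.5 − 3.5)/7 = 4/7.
f(3.5) = 4, f(57/14) = 36/7, f(65/14) = 44/7, f(73/14) = 52/7, f(81/14) = 60/7, f(89/14) = 68/7, f(97/14) = 76/7, f(7.5) = 12.
T_7 = (Δx/2)·[f(x_0) + 2f(x_1) + ... + 2f(x_{6}) + f(x_7)].
Sum = 32.

32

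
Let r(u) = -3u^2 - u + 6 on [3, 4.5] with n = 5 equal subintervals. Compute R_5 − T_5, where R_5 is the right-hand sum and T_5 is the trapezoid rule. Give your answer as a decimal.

R_5 = -66.105.
T_5 = -60.8175.
R_5 − T_5 = -5.2875.

-5.2875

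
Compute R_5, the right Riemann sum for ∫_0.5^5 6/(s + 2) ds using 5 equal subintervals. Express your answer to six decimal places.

5.539185

Δs = (5 − 0.5)/5 = 0.9.
Right endpoints: 1.4, 2.3, 3.2, 4.1, 5.
f(1.4) = 30/17, f(2.3) = 60/43, f(3.2) = 15/13, f(4.1) = 60/61, f(5) = 6/7.
Sum = Δs · [f(1.4) + f(2.3) + f(3.2) + f(4.1) + f(5)].
Sum ≈ 5.539185.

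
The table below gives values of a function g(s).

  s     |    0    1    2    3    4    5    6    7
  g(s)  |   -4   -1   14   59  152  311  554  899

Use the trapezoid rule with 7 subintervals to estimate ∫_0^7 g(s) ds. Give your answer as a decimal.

Δs = 1.
T_7 = (1/2)·[(-4) + 2·(-1) + 2·14 + 2·59 + 2·152 + 2·311 + 2·554 + 899] = 1536.5.

1536.5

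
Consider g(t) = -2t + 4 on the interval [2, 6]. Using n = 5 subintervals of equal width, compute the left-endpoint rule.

Δt = (6 − 2)/5 = 0.8.
Left endpoints: 2, 2.8, 3.6, 4.4, 5.2.
g(2) = 0, g(2.8) = -1.6, g(3.6) = -3.2, g(4.4) = -4.8, g(5.2) = -6.4.
Sum = Δt · [g(2) + g(2.8) + g(3.6) + g(4.4) + g(5.2)].
Sum = -12.8.

-12.8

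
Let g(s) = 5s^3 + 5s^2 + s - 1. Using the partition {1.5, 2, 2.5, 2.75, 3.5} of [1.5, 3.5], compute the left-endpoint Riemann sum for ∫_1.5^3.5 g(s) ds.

180.19140625

Subinterval widths: 0.5, 0.5, 0.25, 0.75.
Left endpoints: 1.5, 2, 2.5, 2.75.
g(1.5) = 28.625, g(2) = 61, g(2.5) = 110.875, g(2.75) = 143.546875.
Sum = Σ Δs_i · g(s_i).
Sum = 180.19140625.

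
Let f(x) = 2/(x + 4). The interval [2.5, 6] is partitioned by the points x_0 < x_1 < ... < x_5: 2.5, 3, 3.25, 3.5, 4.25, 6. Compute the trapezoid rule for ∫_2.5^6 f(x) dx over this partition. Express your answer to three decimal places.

Subinterval widths: 0.5, 0.25, 0.25, 0.75, 1.75.
f(2.5) = 4/13, f(3) = 2/7, f(3.25) = 8/29, f(3.5) = 4/15, f(4.25) = 8/33, f(6) = 0.2.
On each subinterval the trapezoid contributes (Δx_i/2)·[f(x_{i-1}) + f(x_i)].
Sum ≈ 0.864.

0.864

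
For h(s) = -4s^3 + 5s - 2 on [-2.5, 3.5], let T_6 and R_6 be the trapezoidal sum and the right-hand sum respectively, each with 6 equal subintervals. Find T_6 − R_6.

102

T_6 = -114.
R_6 = -216.
T_6 − R_6 = 102.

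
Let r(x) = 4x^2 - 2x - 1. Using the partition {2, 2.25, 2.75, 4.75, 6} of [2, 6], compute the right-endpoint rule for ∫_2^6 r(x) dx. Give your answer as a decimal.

338.8125

Subinterval widths: 0.25, 0.5, 2, 1.25.
Right endpoints: 2.25, 2.75, 4.75, 6.
r(2.25) = 14.75, r(2.75) = 23.75, r(4.75) = 79.75, r(6) = 131.
Sum = Σ Δx_i · r(x_i).
Sum = 338.8125.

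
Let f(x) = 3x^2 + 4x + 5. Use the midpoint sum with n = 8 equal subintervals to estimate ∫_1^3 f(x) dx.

51.96875

Δx = (3 − 1)/8 = 0.25.
Midpoints: 1.125, 1.375, 1.625, 1.875, 2.125, 2.375, 2.625, 2.875.
f(1.125) = 13.296875, f(1.375) = 16.171875, f(1.625) = 19.421875, f(1.875) = 23.046875, f(2.125) = 27.046875, f(2.375) = 31.421875, f(2.625) = 36.171875, f(2.875) = 41.296875.
Sum = Δx · [f(1.125) + f(1.375) + f(1.625) + ...].
Sum = 51.96875.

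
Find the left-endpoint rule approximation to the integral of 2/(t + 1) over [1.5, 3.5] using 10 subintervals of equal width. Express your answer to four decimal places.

Δt = (3.5 − 1.5)/10 = 0.2.
Left endpoints: 1.5, 1.7, 1.9, 2.1, 2.3, 2.5, 2.7, 2.9, 3.1, 3.3.
f(1.5) = 0.8, f(1.7) = 20/27, f(1.9) = 20/29, f(2.1) = 20/31, f(2.3) = 20/33, f(2.5) = 4/7, f(2.7) = 20/37, f(2.9) = 20/39, f(3.1) = 20/41, f(3.3) = 20/43.
Sum = Δt · [f(1.5) + f(1.7) + f(1.9) + ...].
Sum ≈ 1.2119.

1.2119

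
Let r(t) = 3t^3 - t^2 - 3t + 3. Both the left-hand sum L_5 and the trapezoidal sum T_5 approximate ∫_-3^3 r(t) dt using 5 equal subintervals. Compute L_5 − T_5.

-86.4

L_5 = -87.84.
T_5 = -1.44.
L_5 − T_5 = -86.4.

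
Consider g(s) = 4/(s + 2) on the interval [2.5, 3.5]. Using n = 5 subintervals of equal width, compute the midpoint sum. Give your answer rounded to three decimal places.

Δs = (3.5 − 2.5)/5 = 0.2.
Midpoints: 2.6, 2.8, 3, 3.2, 3.4.
g(2.6) = 20/23, g(2.8) = 5/6, g(3) = 0.8, g(3.2) = 10/13, g(3.4) = 20/27.
Sum = Δs · [g(2.6) + g(2.8) + g(3) + g(3.2) + g(3.4)].
Sum ≈ 0.803.

0.803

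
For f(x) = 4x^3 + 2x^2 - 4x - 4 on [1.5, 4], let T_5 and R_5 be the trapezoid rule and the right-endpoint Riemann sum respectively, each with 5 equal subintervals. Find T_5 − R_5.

T_5 = 257.5.
R_5 = 322.5.
T_5 − R_5 = -65.

-65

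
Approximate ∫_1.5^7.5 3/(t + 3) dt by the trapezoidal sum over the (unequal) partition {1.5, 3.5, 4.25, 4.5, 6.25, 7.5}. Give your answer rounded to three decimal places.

Subinterval widths: 2, 0.75, 0.25, 1.75, 1.25.
f(1.5) = 2/3, f(3.5) = 6/13, f(4.25) = 12/29, f(4.5) = 0.4, f(6.25) = 12/37, f(7.5) = 2/7.
On each subinterval the trapezoid contributes (Δt_i/2)·[f(t_{i-1}) + f(t_i)].
Sum ≈ 2.573.

2.573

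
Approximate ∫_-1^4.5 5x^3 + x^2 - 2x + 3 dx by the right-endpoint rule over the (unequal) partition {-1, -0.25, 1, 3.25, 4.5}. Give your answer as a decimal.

1000.7890625

Subinterval widths: 0.75, 1.25, 2.25, 1.25.
Right endpoints: -0.25, 1, 3.25, 4.5.
f(-0.25) = 3.484375, f(1) = 7, f(3.25) = 178.703125, f(4.5) = 469.875.
Sum = Σ Δx_i · f(x_i).
Sum = 1000.7890625.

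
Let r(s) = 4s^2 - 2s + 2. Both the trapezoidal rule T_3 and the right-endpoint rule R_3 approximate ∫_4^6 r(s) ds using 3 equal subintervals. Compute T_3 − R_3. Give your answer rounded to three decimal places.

T_3 ≈ 187.25926.
R_3 ≈ 212.59259.
T_3 − R_3 ≈ -25.333.

-25.333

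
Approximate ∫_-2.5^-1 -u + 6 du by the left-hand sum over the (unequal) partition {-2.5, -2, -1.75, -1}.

12.0625

Subinterval widths: 0.5, 0.25, 0.75.
Left endpoints: -2.5, -2, -1.75.
f(-2.5) = 8.5, f(-2) = 8, f(-1.75) = 7.75.
Sum = Σ Δu_i · f(u_i).
Sum = 12.0625.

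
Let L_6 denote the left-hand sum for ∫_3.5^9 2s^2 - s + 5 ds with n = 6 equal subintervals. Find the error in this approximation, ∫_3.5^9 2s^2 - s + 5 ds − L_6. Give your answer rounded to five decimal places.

Exact integral: ∫_3.5^9 f(s) ds ≈ 450.5416667.
L_6 ≈ 391.5821759.
Error ≈ 450.5416667 − 391.5821759 ≈ 58.95949.

58.95949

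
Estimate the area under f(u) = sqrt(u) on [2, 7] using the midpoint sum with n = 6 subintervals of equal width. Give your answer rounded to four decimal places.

Δu = (7 − 2)/6 = 5/6.
Midpoints: 29/12, 3.25, 49/12, 59/12, 5.75, 79/12.
f(29/12) ≈ 1.5546, f(3.25) ≈ 1.8028, f(49/12) ≈ 2.0207, f(59/12) ≈ 2.2174, f(5.75) ≈ 2.3979, f(79/12) ≈ 2.5658.
Sum = Δu · [f(29/12) + f(3.25) + f(49/12) + ...].
Sum ≈ 10.4659.

10.4659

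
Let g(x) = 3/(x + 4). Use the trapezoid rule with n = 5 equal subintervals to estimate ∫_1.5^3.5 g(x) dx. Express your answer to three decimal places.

0.931

Δx = (3.5 − 1.5)/5 = 0.4.
g(1.5) = 6/11, g(1.9) = 30/59, g(2.3) = 10/21, g(2.7) = 30/67, g(3.1) = 30/71, g(3.5) = 0.4.
T_5 = (Δx/2)·[g(x_0) + 2g(x_1) + ... + 2g(x_{4}) + g(x_5)].
Sum ≈ 0.931.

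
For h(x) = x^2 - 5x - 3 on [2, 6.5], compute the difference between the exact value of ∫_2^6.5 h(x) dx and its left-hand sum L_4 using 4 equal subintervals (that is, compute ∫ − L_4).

Exact integral: ∫_2^6.5 h(x) dx = -20.25.
L_4 = -28.16015625.
Error = -20.25 − (-28.16015625) = 7.91015625.

7.91015625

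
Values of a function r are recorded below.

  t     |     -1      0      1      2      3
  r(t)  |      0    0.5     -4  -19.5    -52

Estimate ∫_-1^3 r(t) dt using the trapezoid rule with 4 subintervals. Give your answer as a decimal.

-49

Δt = 1.
T_4 = (1/2)·[0 + 2·0.5 + 2·(-4) + 2·(-19.5) + (-52)] = -49.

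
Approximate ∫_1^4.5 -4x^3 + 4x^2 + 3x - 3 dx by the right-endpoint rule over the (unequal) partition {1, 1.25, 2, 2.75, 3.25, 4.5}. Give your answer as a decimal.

-431.125

Subinterval widths: 0.25, 0.75, 0.75, 0.5, 1.25.
Right endpoints: 1.25, 2, 2.75, 3.25, 4.5.
f(1.25) = -0.8125, f(2) = -13, f(2.75) = -47.6875, f(3.25) = -88.3125, f(4.5) = -273.
Sum = Σ Δx_i · f(x_i).
Sum = -431.125.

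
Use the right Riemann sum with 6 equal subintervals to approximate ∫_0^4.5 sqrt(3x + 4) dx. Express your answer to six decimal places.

15.291129

Δx = (4.5 − 0)/6 = 0.75.
Right endpoints: 0.75, 1.5, 2.25, 3, 3.75, 4.5.
f(0.75) ≈ 2.500000, f(1.5) ≈ 2.915476, f(2.25) ≈ 3.278719, f(3) ≈ 3.605551, f(3.75) ≈ 3.905125, f(4.5) ≈ 4.183300.
Sum = Δx · [f(0.75) + f(1.5) + f(2.25) + ...].
Sum ≈ 15.291129.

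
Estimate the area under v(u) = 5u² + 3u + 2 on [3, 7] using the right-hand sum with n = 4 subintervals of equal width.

704

Δu = (7 − 3)/4 = 1.
Right endpoints: 4, 5, 6, 7.
v(4) = 94, v(5) = 142, v(6) = 200, v(7) = 268.
Sum = Δu · [v(4) + v(5) + v(6) + v(7)].
Sum = 704.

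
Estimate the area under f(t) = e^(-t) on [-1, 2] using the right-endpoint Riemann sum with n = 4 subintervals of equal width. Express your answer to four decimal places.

Δt = (2 − (-1))/4 = 0.75.
Right endpoints: -0.25, 0.5, 1.25, 2.
f(-0.25) ≈ 1.2840, f(0.5) ≈ 0.6065, f(1.25) ≈ 0.2865, f(2) ≈ 0.1353.
Sum = Δt · [f(-0.25) + f(0.5) + f(1.25) + f(2)].
Sum ≈ 1.7343.

1.7343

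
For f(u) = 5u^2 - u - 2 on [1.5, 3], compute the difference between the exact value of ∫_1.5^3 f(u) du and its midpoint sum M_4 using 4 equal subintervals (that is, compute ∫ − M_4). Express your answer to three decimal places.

Exact integral: ∫_1.5^3 f(u) du = 33.
M_4 ≈ 32.91211.
Error ≈ 33 − 32.91211 ≈ 0.088.

0.088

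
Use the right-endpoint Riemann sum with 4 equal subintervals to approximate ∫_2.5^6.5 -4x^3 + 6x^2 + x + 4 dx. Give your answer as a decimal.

-1634

Δx = (6.5 − 2.5)/4 = 1.
Right endpoints: 3.5, 4.5, 5.5, 6.5.
f(3.5) = -90.5, f(4.5) = -234.5, f(5.5) = -474.5, f(6.5) = -834.5.
Sum = Δx · [f(3.5) + f(4.5) + f(5.5) + f(6.5)].
Sum = -1634.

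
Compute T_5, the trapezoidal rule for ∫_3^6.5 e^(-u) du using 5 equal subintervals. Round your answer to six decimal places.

Δu = (6.5 − 3)/5 = 0.7.
f(3) ≈ 0.049787, f(3.7) ≈ 0.024724, f(4.4) ≈ 0.012277, f(5.1) ≈ 0.006097, f(5.8) ≈ 0.003028, f(6.5) ≈ 0.001503.
T_5 = (Δu/2)·[f(u_0) + 2f(u_1) + ... + 2f(u_{4}) + f(u_5)].
Sum ≈ 0.050239.

0.050239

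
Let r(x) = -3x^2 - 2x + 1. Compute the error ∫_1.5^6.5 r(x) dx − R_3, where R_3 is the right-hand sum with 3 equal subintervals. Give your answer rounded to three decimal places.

Exact integral: ∫_1.5^6.5 r(x) dx = -306.25.
R_3 ≈ -421.52778.
Error ≈ -306.25 − (-421.52778) ≈ 115.278.

115.278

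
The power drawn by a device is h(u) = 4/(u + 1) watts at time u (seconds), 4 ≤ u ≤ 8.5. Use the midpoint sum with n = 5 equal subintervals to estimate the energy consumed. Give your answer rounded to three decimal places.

Δu = (8.5 − 4)/5 = 0.9.
Midpoints: 4.45, 5.35, 6.25, 7.15, 8.05.
h(4.45) = 80/109, h(5.35) = 80/127, h(6.25) = 16/29, h(7.15) = 80/163, h(8.05) = 80/181.
Sum = Δu · [h(4.45) + h(5.35) + h(6.25) + h(7.15) + h(8.05)].
Sum ≈ 2.564.

2.564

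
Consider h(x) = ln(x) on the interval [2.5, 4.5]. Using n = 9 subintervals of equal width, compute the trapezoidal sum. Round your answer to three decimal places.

Δx = (4.5 − 2.5)/9 = 2/9.
h(2.5) ≈ 0.916, h(49/18) ≈ 1.001, h(53/18) ≈ 1.080, h(19/6) ≈ 1.153, h(61/18) ≈ 1.221, h(65/18) ≈ 1.284, h(23/6) ≈ 1.344, h(73/18) ≈ 1.400, h(77/18) ≈ 1.453, h(4.5) ≈ 1.504.
T_9 = (Δx/2)·[h(x_0) + 2h(x_1) + ... + 2h(x_{8}) + h(x_9)].
Sum ≈ 2.477.

2.477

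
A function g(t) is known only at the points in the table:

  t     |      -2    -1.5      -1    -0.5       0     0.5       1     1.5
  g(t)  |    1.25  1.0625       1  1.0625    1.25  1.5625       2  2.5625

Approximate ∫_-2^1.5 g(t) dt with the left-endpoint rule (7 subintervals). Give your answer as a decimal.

Δt = 0.5.
Sum = 0.5·[1.25 + 1.0625 + 1 + 1.0625 + 1.25 + 1.5625 + 2] = 4.59375.

4.59375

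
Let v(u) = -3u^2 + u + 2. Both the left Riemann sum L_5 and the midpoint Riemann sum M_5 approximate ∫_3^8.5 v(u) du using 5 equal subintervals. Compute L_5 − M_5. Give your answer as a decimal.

96.34625

L_5 = -446.49.
M_5 = -542.83625.
L_5 − M_5 = 96.34625.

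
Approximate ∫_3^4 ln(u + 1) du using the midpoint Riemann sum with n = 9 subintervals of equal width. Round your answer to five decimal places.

Δu = (4 − 3)/9 = 1/9.
Midpoints: 55/18, 19/6, 59/18, 61/18, 3.5, 65/18, 67/18, 23/6, 71/18.
f(55/18) ≈ 1.40009, f(19/6) ≈ 1.42712, f(59/18) ≈ 1.45343, f(61/18) ≈ 1.47908, f(3.5) ≈ 1.50408, f(65/18) ≈ 1.52847, f(67/18) ≈ 1.55228, f(23/6) ≈ 1.57554, f(71/18) ≈ 1.59826.
Sum = Δu · [f(55/18) + f(19/6) + f(59/18) + ...].
Sum ≈ 1.50204.

1.50204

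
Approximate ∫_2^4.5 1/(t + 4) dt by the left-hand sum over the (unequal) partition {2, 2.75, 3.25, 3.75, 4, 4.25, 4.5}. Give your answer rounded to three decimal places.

0.362

Subinterval widths: 0.75, 0.5, 0.5, 0.25, 0.25, 0.25.
Left endpoints: 2, 2.75, 3.25, 3.75, 4, 4.25.
f(2) = 1/6, f(2.75) = 4/27, f(3.25) = 4/29, f(3.75) = 4/31, f(4) = 0.125, f(4.25) = 4/33.
Sum = Σ Δt_i · f(t_i).
Sum ≈ 0.362.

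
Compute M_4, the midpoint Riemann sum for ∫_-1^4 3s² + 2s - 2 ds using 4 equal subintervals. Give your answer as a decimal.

Δs = (4 − (-1))/4 = 1.25.
Midpoints: -0.375, 0.875, 2.125, 3.375.
f(-0.375) = -2.328125, f(0.875) = 2.046875, f(2.125) = 15.796875, f(3.375) = 38.921875.
Sum = Δs · [f(-0.375) + f(0.875) + f(2.125) + f(3.375)].
Sum = 68.046875.

68.046875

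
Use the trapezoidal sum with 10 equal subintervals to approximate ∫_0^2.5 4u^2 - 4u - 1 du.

5.9375

Δu = (2.5 − 0)/10 = 0.25.
f(0) = -1, f(0.25) = -1.75, f(0.5) = -2, f(0.75) = -1.75, f(1) = -1, f(1.25) = 0.25, f(1.5) = 2, f(1.75) = 4.25, f(2) = 7, f(2.25) = 10.25, f(2.5) = 14.
T_10 = (Δu/2)·[f(u_0) + 2f(u_1) + ... + 2f(u_{9}) + f(u_10)].
Sum = 5.9375.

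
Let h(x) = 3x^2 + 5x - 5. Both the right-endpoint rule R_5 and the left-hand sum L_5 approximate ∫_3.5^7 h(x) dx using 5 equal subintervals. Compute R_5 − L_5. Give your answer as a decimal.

89.425

R_5 = 420.07.
L_5 = 330.645.
R_5 − L_5 = 89.425.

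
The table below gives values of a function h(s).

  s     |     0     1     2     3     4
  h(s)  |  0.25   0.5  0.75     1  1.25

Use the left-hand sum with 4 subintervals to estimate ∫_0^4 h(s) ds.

2.5

Δs = 1.
Sum = 1·[0.25 + 0.5 + 0.75 + 1] = 2.5.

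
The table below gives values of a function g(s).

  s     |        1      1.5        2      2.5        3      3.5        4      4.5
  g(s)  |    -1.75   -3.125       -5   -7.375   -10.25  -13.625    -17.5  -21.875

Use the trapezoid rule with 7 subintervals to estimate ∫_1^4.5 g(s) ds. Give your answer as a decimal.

Δs = 0.5.
T_7 = (0.5/2)·[(-1.75) + 2·(-3.125) + 2·(-5) + 2·(-7.375) + 2·(-10.25) + 2·(-13.625) + 2·(-17.5) + (-21.875)] = -34.34375.

-34.34375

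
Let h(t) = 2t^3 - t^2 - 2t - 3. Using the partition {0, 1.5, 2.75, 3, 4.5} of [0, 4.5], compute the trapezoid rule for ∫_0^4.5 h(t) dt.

158.8359375

Subinterval widths: 1.5, 1.25, 0.25, 1.5.
h(0) = -3, h(1.5) = -1.5, h(2.75) = 25.53125, h(3) = 36, h(4.5) = 150.
On each subinterval the trapezoid contributes (Δt_i/2)·[h(t_{i-1}) + h(t_i)].
Sum = 158.8359375.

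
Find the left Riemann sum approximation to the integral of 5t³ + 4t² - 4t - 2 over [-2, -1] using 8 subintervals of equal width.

-6.65234375

Δt = (-1 − (-2))/8 = 0.125.
Left endpoints: -2, -1.875, -1.75, -1.625, -1.5, -1.375, -1.25, -1.125.
f(-2) = -18, f(-1.875) = -6859/512, f(-1.75) = -9.546875, f(-1.625) = -3273/512, f(-1.5) = -3.875, f(-1.375) = -991/512, f(-1.25) = -0.515625, f(-1.125) = 227/512.
Sum = Δt · [f(-2) + f(-1.875) + f(-1.75) + ...].
Sum = -6.65234375.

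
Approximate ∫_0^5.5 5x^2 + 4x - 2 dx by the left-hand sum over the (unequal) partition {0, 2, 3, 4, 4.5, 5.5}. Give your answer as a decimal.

Subinterval widths: 2, 1, 1, 0.5, 1.
Left endpoints: 0, 2, 3, 4, 4.5.
f(0) = -2, f(2) = 26, f(3) = 55, f(4) = 94, f(4.5) = 117.25.
Sum = Σ Δx_i · f(x_i).
Sum = 241.25.

241.25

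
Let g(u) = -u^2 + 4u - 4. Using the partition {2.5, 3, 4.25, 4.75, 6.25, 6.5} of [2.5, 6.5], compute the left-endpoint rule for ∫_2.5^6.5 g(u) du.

Subinterval widths: 0.5, 1.25, 0.5, 1.5, 0.25.
Left endpoints: 2.5, 3, 4.25, 4.75, 6.25.
g(2.5) = -0.25, g(3) = -1, g(4.25) = -5.0625, g(4.75) = -7.5625, g(6.25) = -18.0625.
Sum = Σ Δu_i · g(u_i).
Sum = -19.765625.

-19.765625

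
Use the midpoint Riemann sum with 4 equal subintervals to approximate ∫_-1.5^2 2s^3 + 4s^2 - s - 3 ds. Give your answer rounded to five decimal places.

8.03223

Δs = (2 − (-1.5))/4 = 0.875.
Midpoints: -1.0625, -0.1875, 0.6875, 1.5625.
f(-1.0625) = 367/2048, f(-0.1875) = -5499/2048, f(0.6875) = -2349/2048, f(1.5625) = 26281/2048.
Sum = Δs · [f(-1.0625) + f(-0.1875) + f(0.6875) + f(1.5625)].
Sum ≈ 8.03223.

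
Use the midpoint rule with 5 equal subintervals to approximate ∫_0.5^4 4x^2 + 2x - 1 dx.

96.845

Δx = (4 − 0.5)/5 = 0.7.
Midpoints: 0.85, 1.55, 2.25, 2.95, 3.65.
f(0.85) = 3.59, f(1.55) = 11.71, f(2.25) = 23.75, f(2.95) = 39.71, f(3.65) = 59.59.
Sum = Δx · [f(0.85) + f(1.55) + f(2.25) + f(2.95) + f(3.65)].
Sum = 96.845.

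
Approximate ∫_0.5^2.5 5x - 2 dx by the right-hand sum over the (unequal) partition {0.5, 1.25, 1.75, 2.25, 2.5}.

13.8125

Subinterval widths: 0.75, 0.5, 0.5, 0.25.
Right endpoints: 1.25, 1.75, 2.25, 2.5.
f(1.25) = 4.25, f(1.75) = 6.75, f(2.25) = 9.25, f(2.5) = 10.5.
Sum = Σ Δx_i · f(x_i).
Sum = 13.8125.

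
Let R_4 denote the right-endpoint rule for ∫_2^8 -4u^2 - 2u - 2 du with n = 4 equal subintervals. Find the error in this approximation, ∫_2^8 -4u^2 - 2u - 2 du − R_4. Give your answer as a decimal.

Exact integral: ∫_2^8 f(u) du = -744.
R_4 = -942.
Error = -744 − (-942) = 198.

198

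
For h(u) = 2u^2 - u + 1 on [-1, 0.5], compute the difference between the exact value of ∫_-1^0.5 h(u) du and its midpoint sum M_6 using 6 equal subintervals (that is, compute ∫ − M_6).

0.015625

Exact integral: ∫_-1^0.5 h(u) du = 2.625.
M_6 = 2.609375.
Error = 2.625 − 2.609375 = 0.015625.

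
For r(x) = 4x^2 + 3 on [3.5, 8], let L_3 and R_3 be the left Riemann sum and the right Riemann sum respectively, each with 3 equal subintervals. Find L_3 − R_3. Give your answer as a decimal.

L_3 = 490.5.
R_3 = 801.
L_3 − R_3 = -310.5.

-310.5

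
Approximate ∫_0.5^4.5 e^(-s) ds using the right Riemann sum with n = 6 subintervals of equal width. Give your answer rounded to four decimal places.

0.4188

Δs = (4.5 − 0.5)/6 = 2/3.
Right endpoints: 7/6, 11/6, 2.5, 19/6, 23/6, 4.5.
f(7/6) ≈ 0.3114, f(11/6) ≈ 0.1599, f(2.5) ≈ 0.0821, f(19/6) ≈ 0.0421, f(23/6) ≈ 0.0216, f(4.5) ≈ 0.0111.
Sum = Δs · [f(7/6) + f(11/6) + f(2.5) + ...].
Sum ≈ 0.4188.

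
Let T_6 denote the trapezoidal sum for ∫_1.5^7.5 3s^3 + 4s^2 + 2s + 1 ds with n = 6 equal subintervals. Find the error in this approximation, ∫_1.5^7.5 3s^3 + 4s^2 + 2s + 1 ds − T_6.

-44.5

Exact integral: ∫_1.5^7.5 f(s) ds = 2987.25.
T_6 = 3031.75.
Error = 2987.25 − 3031.75 = -44.5.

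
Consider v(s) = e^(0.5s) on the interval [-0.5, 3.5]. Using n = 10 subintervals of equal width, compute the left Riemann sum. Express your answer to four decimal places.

8.9896

Δs = (3.5 − (-0.5))/10 = 0.4.
Left endpoints: -0.5, -0.1, 0.3, 0.7, 1.1, 1.5, 1.9, 2.3, 2.7, 3.1.
v(-0.5) ≈ 0.7788, v(-0.1) ≈ 0.9512, v(0.3) ≈ 1.1618, v(0.7) ≈ 1.4191, v(1.1) ≈ 1.7333, v(1.5) ≈ 2.1170, v(1.9) ≈ 2.5857, v(2.3) ≈ 3.1582, v(2.7) ≈ 3.8574, v(3.1) ≈ 4.7115.
Sum = Δs · [v(-0.5) + v(-0.1) + v(0.3) + ...].
Sum ≈ 8.9896.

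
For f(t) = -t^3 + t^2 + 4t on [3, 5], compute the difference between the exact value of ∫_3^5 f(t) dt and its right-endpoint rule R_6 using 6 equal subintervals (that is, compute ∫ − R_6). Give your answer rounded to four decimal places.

12.7407

Exact integral: ∫_3^5 f(t) dt ≈ -71.333333.
R_6 ≈ -84.074074.
Error ≈ -71.333333 − (-84.074074) ≈ 12.7407.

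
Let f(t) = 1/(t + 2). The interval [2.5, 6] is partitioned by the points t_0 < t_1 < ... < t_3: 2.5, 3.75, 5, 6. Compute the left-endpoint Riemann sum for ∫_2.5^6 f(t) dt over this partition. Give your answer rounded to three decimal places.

Subinterval widths: 1.25, 1.25, 1.
Left endpoints: 2.5, 3.75, 5.
f(2.5) = 2/9, f(3.75) = 4/23, f(5) = 1/7.
Sum = Σ Δt_i · f(t_i).
Sum ≈ 0.638.

0.638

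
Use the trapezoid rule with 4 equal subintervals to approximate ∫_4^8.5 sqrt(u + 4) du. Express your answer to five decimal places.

14.37411

Δu = (8.5 − 4)/4 = 1.125.
f(4) ≈ 2.82843, f(5.125) ≈ 3.02076, f(6.25) ≈ 3.20156, f(7.375) ≈ 3.37268, f(8.5) ≈ 3.53553.
T_4 = (Δu/2)·[f(u_0) + 2f(u_1) + 2f(u_2) + 2f(u_3) + f(u_4)].
Sum ≈ 14.37411.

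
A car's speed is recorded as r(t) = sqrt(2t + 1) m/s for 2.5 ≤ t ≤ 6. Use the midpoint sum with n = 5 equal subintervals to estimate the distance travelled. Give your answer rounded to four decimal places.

Δt = (6 − 2.5)/5 = 0.7.
Midpoints: 2.85, 3.55, 4.25, 4.95, 5.65.
r(2.85) ≈ 2.5884, r(3.55) ≈ 2.8460, r(4.25) ≈ 3.0822, r(4.95) ≈ 3.3015, r(5.65) ≈ 3.5071.
Sum = Δt · [r(2.85) + r(3.55) + r(4.25) + r(4.95) + r(5.65)].
Sum ≈ 10.7277.

10.7277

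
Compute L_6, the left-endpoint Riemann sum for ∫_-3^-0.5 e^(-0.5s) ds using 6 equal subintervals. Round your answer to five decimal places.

7.08462

Δs = (-0.5 − (-3))/6 = 5/12.
Left endpoints: -3, -31/12, -13/6, -1.75, -4/3, -11/12.
f(-3) ≈ 4.48169, f(-31/12) ≈ 3.63885, f(-13/6) ≈ 2.95451, f(-1.75) ≈ 2.39888, f(-4/3) ≈ 1.94773, f(-11/12) ≈ 1.58144.
Sum = Δs · [f(-3) + f(-31/12) + f(-13/6) + ...].
Sum ≈ 7.08462.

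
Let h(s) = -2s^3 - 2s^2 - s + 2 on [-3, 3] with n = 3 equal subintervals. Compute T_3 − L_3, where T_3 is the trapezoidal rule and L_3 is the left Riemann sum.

T_3 = -32.
L_3 = 82.
T_3 − L_3 = -114.

-114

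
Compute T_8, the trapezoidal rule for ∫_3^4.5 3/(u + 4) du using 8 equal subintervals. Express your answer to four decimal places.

0.5825

Δu = (4.5 − 3)/8 = 0.1875.
f(3) = 3/7, f(3.1875) = 48/115, f(3.375) = 24/59, f(3.5625) = 48/121, f(3.75) = 12/31, f(3.9375) = 48/127, f(4.125) = 24/65, f(4.3125) = 48/133, f(4.5) = 6/17.
T_8 = (Δu/2)·[f(u_0) + 2f(u_1) + ... + 2f(u_{7}) + f(u_8)].
Sum ≈ 0.5825.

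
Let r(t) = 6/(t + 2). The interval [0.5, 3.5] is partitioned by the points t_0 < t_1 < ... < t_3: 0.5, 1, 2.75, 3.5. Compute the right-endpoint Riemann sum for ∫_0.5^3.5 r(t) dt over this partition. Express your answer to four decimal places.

Subinterval widths: 0.5, 1.75, 0.75.
Right endpoints: 1, 2.75, 3.5.
r(1) = 2, r(2.75) = 24/19, r(3.5) = 12/11.
Sum = Σ Δt_i · r(t_i).
Sum ≈ 4.0287.

4.0287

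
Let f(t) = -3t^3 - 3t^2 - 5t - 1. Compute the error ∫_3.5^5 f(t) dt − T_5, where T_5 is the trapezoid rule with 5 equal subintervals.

Exact integral: ∫_3.5^5 f(t) dt = -471.703125.
T_5 = -472.63125.
Error = -471.703125 − (-472.63125) = 0.928125.

0.928125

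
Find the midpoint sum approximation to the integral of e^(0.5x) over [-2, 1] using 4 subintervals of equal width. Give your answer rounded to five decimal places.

2.54674

Δx = (1 − (-2))/4 = 0.75.
Midpoints: -1.625, -0.875, -0.125, 0.625.
f(-1.625) ≈ 0.44375, f(-0.875) ≈ 0.64565, f(-0.125) ≈ 0.93941, f(0.625) ≈ 1.36684.
Sum = Δx · [f(-1.625) + f(-0.875) + f(-0.125) + f(0.625)].
Sum ≈ 2.54674.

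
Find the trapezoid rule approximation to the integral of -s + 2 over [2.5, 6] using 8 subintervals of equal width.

Δs = (6 − 2.5)/8 = 0.4375.
f(2.5) = -0.5, f(2.9375) = -0.9375, f(3.375) = -1.375, f(3.8125) = -1.8125, f(4.25) = -2.25, f(4.6875) = -2.6875, f(5.125) = -3.125, f(5.5625) = -3.5625, f(6) = -4.
T_8 = (Δs/2)·[f(s_0) + 2f(s_1) + ... + 2f(s_{7}) + f(s_8)].
Sum = -7.875.

-7.875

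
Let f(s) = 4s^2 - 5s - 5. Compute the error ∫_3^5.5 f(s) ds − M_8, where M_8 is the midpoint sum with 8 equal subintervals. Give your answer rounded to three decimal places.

Exact integral: ∫_3^5.5 f(s) ds ≈ 120.20833.
M_8 ≈ 120.12695.
Error ≈ 120.20833 − 120.12695 ≈ 0.081.

0.081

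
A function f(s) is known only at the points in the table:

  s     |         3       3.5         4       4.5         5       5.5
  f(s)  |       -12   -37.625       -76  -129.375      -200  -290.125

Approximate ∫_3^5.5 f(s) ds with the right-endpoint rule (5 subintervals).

-366.5625

Δs = 0.5.
Sum = 0.5·[(-37.625) + (-76) + (-129.375) + (-200) + (-290.125)] = -366.5625.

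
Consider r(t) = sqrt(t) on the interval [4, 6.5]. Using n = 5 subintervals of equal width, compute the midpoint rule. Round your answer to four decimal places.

Δt = (6.5 − 4)/5 = 0.5.
Midpoints: 4.25, 4.75, 5.25, 5.75, 6.25.
r(4.25) ≈ 2.0616, r(4.75) ≈ 2.1794, r(5.25) ≈ 2.2913, r(5.75) ≈ 2.3979, r(6.25) ≈ 2.5000.
Sum = Δt · [r(4.25) + r(4.75) + r(5.25) + r(5.75) + r(6.25)].
Sum ≈ 5.7151.

5.7151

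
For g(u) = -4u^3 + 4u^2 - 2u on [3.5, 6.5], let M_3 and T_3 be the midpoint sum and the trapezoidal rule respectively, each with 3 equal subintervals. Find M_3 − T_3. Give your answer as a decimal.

M_3 = -1342.
T_3 = -1384.
M_3 − T_3 = 42.

42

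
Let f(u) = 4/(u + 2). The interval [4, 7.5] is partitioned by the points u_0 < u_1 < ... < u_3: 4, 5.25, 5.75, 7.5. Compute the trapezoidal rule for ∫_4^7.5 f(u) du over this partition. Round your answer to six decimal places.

1.848492

Subinterval widths: 1.25, 0.5, 1.75.
f(4) = 2/3, f(5.25) = 16/29, f(5.75) = 16/31, f(7.5) = 8/19.
On each subinterval the trapezoid contributes (Δu_i/2)·[f(u_{i-1}) + f(u_i)].
Sum ≈ 1.848492.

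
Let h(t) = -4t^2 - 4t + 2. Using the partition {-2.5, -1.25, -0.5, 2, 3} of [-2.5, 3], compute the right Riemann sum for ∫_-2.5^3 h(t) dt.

Subinterval widths: 1.25, 0.75, 2.5, 1.
Right endpoints: -1.25, -0.5, 2, 3.
h(-1.25) = 0.75, h(-0.5) = 3, h(2) = -22, h(3) = -46.
Sum = Σ Δt_i · h(t_i).
Sum = -97.8125.

-97.8125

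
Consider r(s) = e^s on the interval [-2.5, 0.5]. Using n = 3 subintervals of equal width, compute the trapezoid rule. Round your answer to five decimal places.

Δs = (0.5 − (-2.5))/3 = 1.
r(-2.5) ≈ 0.08208, r(-1.5) ≈ 0.22313, r(-0.5) ≈ 0.60653, r(0.5) ≈ 1.64872.
T_3 = (Δs/2)·[r(s_0) + 2r(s_1) + 2r(s_2) + r(s_3)].
Sum ≈ 1.69506.

1.69506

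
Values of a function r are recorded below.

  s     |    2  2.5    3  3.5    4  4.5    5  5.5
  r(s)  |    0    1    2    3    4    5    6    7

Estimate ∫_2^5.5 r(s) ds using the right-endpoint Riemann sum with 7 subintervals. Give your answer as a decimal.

14

Δs = 0.5.
Sum = 0.5·[1 + 2 + 3 + 4 + 5 + 6 + 7] = 14.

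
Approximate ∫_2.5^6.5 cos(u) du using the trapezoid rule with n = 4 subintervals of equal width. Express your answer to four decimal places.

Δu = (6.5 − 2.5)/4 = 1.
f(2.5) ≈ -0.8011, f(3.5) ≈ -0.9365, f(4.5) ≈ -0.2108, f(5.5) ≈ 0.7087, f(6.5) ≈ 0.9766.
T_4 = (Δu/2)·[f(u_0) + 2f(u_1) + 2f(u_2) + 2f(u_3) + f(u_4)].
Sum ≈ -0.3509.

-0.3509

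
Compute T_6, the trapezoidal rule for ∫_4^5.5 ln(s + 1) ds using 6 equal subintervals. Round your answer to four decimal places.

Δs = (5.5 − 4)/6 = 0.25.
f(4) ≈ 1.6094, f(4.25) ≈ 1.6582, f(4.5) ≈ 1.7047, f(4.75) ≈ 1.7492, f(5) ≈ 1.7918, f(5.25) ≈ 1.8326, f(5.5) ≈ 1.8718.
T_6 = (Δs/2)·[f(s_0) + 2f(s_1) + ... + 2f(s_{5}) + f(s_6)].
Sum ≈ 2.6193.

2.6193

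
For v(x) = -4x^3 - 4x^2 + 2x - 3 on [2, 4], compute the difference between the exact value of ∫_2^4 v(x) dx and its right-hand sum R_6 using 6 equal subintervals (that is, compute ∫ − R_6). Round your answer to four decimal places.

46.1481

Exact integral: ∫_2^4 v(x) dx ≈ -308.666667.
R_6 ≈ -354.814815.
Error ≈ -308.666667 − (-354.814815) ≈ 46.1481.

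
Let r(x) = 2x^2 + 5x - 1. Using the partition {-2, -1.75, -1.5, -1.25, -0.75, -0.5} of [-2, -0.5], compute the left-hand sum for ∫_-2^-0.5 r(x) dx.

-5.625

Subinterval widths: 0.25, 0.25, 0.25, 0.5, 0.25.
Left endpoints: -2, -1.75, -1.5, -1.25, -0.75.
r(-2) = -3, r(-1.75) = -3.625, r(-1.5) = -4, r(-1.25) = -4.125, r(-0.75) = -3.625.
Sum = Σ Δx_i · r(x_i).
Sum = -5.625.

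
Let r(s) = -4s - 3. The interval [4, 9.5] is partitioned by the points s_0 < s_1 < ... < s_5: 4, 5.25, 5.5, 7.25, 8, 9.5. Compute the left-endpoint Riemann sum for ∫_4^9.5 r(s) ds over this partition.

-150

Subinterval widths: 1.25, 0.25, 1.75, 0.75, 1.5.
Left endpoints: 4, 5.25, 5.5, 7.25, 8.
r(4) = -19, r(5.25) = -24, r(5.5) = -25, r(7.25) = -32, r(8) = -35.
Sum = Σ Δs_i · r(s_i).
Sum = -150.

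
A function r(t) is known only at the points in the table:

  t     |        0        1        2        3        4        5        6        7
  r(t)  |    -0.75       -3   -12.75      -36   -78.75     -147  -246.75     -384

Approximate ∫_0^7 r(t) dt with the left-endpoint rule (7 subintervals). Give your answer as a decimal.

Δt = 1.
Sum = 1·[(-0.75) + (-3) + (-12.75) + (-36) + (-78.75) + (-147) + (-246.75)] = -525.

-525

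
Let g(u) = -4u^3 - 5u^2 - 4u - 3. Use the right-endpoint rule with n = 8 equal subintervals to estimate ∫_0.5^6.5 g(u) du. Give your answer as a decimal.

Δu = (6.5 − 0.5)/8 = 0.75.
Right endpoints: 1.25, 2, 2.75, 3.5, 4.25, 5, 5.75, 6.5.
g(1.25) = -23.625, g(2) = -63, g(2.75) = -135, g(3.5) = -249.75, g(4.25) = -417.375, g(5) = -648, g(5.75) = -951.75, g(6.5) = -1338.75.
Sum = Δu · [g(1.25) + g(2) + g(2.75) + ...].
Sum = -2870.4375.

-2870.4375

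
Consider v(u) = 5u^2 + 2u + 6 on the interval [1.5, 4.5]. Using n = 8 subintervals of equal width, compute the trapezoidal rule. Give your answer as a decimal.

182.6015625

Δu = (4.5 − 1.5)/8 = 0.375.
v(1.5) = 20.25, v(1.875) = 27.328125, v(2.25) = 35.8125, v(2.625) = 45.703125, v(3) = 57, v(3.375) = 69.703125, v(3.75) = 83.8125, v(4.125) = 99.328125, v(4.5) = 116.25.
T_8 = (Δu/2)·[v(u_0) + 2v(u_1) + ... + 2v(u_{7}) + v(u_8)].
Sum = 182.6015625.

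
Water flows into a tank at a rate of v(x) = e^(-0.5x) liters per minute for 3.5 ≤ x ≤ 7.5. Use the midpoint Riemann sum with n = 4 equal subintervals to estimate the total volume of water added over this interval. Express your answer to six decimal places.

Δx = (7.5 − 3.5)/4 = 1.
Midpoints: 4, 5, 6, 7.
v(4) ≈ 0.135335, v(5) ≈ 0.082085, v(6) ≈ 0.049787, v(7) ≈ 0.030197.
Sum = Δx · [v(4) + v(5) + v(6) + v(7)].
Sum ≈ 0.297405.

0.297405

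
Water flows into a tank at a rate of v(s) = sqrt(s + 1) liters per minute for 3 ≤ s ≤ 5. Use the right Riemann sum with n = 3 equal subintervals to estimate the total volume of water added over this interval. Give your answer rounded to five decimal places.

Δs = (5 − 3)/3 = 2/3.
Right endpoints: 11/3, 13/3, 5.
v(11/3) ≈ 2.16025, v(13/3) ≈ 2.30940, v(5) ≈ 2.44949.
Sum = Δs · [v(11/3) + v(13/3) + v(5)].
Sum ≈ 4.61276.

4.61276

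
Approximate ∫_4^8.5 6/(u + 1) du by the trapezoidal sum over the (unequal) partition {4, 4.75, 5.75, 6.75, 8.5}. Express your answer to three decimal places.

Subinterval widths: 0.75, 1, 1, 1.75.
f(4) = 1.2, f(4.75) = 24/23, f(5.75) = 8/9, f(6.75) = 24/31, f(8.5) = 12/19.
On each subinterval the trapezoid contributes (Δu_i/2)·[f(u_{i-1}) + f(u_i)].
Sum ≈ 3.869.

3.869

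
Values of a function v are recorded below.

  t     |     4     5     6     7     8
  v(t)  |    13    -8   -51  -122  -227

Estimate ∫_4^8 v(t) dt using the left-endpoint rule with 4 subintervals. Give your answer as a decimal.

-168

Δt = 1.
Sum = 1·[13 + (-8) + (-51) + (-122)] = -168.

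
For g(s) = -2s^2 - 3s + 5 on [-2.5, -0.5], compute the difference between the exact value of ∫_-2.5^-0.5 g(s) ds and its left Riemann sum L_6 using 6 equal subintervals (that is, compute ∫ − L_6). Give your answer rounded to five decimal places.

Exact integral: ∫_-2.5^-0.5 g(s) ds ≈ 8.6666667.
L_6 ≈ 7.5925926.
Error ≈ 8.6666667 − 7.5925926 ≈ 1.07407.

1.07407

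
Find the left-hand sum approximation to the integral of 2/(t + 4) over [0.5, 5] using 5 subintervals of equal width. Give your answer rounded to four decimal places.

1.4913

Δt = (5 − 0.5)/5 = 0.9.
Left endpoints: 0.5, 1.4, 2.3, 3.2, 4.1.
f(0.5) = 4/9, f(1.4) = 10/27, f(2.3) = 20/63, f(3.2) = 5/18, f(4.1) = 20/81.
Sum = Δt · [f(0.5) + f(1.4) + f(2.3) + f(3.2) + f(4.1)].
Sum ≈ 1.4913.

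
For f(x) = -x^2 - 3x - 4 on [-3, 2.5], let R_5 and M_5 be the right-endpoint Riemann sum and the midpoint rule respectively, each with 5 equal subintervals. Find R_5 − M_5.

R_5 = -40.755.
M_5 = -31.52875.
R_5 − M_5 = -9.22625.

-9.22625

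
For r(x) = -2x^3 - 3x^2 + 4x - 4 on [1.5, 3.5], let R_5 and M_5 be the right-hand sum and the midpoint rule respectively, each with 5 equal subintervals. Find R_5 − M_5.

-21.64

R_5 = -121.16.
M_5 = -99.52.
R_5 − M_5 = -21.64.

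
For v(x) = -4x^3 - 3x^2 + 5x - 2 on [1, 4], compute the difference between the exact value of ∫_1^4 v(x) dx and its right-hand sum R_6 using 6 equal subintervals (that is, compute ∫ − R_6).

Exact integral: ∫_1^4 v(x) dx = -286.5.
R_6 = -361.125.
Error = -286.5 − (-361.125) = 74.625.

74.625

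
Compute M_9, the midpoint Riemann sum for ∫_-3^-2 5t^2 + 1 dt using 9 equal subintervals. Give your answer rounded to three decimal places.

32.662

Δt = (-2 − (-3))/9 = 1/9.
Midpoints: -53/18, -17/6, -49/18, -47/18, -2.5, -43/18, -41/18, -13/6, -37/18.
f(-53/18) = 14369/324, f(-17/6) = 1481/36, f(-49/18) = 12329/324, f(-47/18) = 11369/324, f(-2.5) = 32.25, f(-43/18) = 9569/324, f(-41/18) = 8729/324, f(-13/6) = 881/36, f(-37/18) = 7169/324.
Sum = Δt · [f(-53/18) + f(-17/6) + f(-49/18) + ...].
Sum ≈ 32.662.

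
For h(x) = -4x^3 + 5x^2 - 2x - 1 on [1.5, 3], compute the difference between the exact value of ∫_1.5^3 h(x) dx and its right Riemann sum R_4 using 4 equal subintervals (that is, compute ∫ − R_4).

12.7265625

Exact integral: ∫_1.5^3 h(x) dx = -44.8125.
R_4 = -57.5390625.
Error = -44.8125 − (-57.5390625) = 12.7265625.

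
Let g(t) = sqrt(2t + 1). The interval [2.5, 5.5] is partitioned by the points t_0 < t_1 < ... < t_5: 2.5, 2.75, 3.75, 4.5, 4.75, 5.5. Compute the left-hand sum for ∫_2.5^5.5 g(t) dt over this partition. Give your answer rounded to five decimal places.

Subinterval widths: 0.25, 1, 0.75, 0.25, 0.75.
Left endpoints: 2.5, 2.75, 3.75, 4.5, 4.75.
g(2.5) ≈ 2.44949, g(2.75) ≈ 2.54951, g(3.75) ≈ 2.91548, g(4.5) ≈ 3.16228, g(4.75) ≈ 3.24037.
Sum = Σ Δt_i · g(t_i).
Sum ≈ 8.56934.

8.56934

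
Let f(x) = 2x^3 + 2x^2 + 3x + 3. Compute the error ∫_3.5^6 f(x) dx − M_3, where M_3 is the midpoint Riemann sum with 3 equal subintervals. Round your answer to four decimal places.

Exact integral: ∫_3.5^6 f(x) dx ≈ 731.510417.
M_3 ≈ 727.097801.
Error ≈ 731.510417 − 727.097801 ≈ 4.4126.

4.4126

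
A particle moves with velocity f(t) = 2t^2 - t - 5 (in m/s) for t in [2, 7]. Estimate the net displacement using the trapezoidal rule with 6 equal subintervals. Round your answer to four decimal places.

176.9907

Δt = (7 − 2)/6 = 5/6.
f(2) = 1, f(17/6) = 74/9, f(11/3) = 164/9, f(4.5) = 31, f(16/3) = 419/9, f(37/6) = 584/9, f(7) = 86.
T_6 = (Δt/2)·[f(t_0) + 2f(t_1) + ... + 2f(t_{5}) + f(t_6)].
Sum ≈ 176.9907.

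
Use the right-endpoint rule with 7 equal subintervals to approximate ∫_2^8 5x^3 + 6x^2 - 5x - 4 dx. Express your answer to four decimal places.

Δx = (8 − 2)/7 = 6/7.
Right endpoints: 20/7, 26/7, 32/7, 38/7, 44/7, 50/7, 8.
f(20/7) = 50528/343, f(26/7) = 108530/343, f(32/7) = 197636/343, f(38/7) = 324326/343, f(44/7) = 495080/343, f(50/7) = 716378/343, f(8) = 2900.
Sum = Δx · [f(20/7) + f(26/7) + f(32/7) + ...].
Sum ≈ 7214.9388.

7214.9388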